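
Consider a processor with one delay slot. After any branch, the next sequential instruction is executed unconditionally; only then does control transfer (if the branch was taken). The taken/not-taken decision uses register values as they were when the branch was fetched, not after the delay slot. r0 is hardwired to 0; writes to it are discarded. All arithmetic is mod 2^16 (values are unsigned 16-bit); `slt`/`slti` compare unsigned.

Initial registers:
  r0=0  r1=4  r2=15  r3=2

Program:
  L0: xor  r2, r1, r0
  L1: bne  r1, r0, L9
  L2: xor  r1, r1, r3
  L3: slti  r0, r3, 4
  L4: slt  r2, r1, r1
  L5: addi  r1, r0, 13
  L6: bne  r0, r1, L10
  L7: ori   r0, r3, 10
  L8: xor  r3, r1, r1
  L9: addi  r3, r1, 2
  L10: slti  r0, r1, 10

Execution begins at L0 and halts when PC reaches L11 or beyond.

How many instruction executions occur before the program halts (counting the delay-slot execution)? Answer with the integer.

5

#0 xor  r2, r1, r0 ; 0/4/4/2
#1 bne  r1, r0, L9 ; 0/4/4/2 ; →target
#2 xor  r1, r1, r3 ; 0/6/4/2
#9 addi  r3, r1, 2 ; 0/6/4/8
#10 slti  r0, r1, 10 ; 0/6/4/8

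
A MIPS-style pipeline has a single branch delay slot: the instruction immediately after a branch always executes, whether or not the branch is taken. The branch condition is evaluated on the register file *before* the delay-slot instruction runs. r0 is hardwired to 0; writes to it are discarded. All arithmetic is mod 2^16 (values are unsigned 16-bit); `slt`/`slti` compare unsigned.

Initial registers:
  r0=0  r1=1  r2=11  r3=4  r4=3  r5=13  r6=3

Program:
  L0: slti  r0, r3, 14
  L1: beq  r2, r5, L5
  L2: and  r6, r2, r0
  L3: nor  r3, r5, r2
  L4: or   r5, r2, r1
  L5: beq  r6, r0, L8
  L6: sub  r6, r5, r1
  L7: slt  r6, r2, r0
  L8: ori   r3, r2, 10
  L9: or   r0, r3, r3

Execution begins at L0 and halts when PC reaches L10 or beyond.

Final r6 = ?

10

#0 slti  r0, r3, 14 ; 0/1/11/4/3/13/3
#1 beq  r2, r5, L5 ; 0/1/11/4/3/13/3 ; →fallthru
#2 and  r6, r2, r0 ; 0/1/11/4/3/13/0
#3 nor  r3, r5, r2 ; 0/1/11/65520/3/13/0
#4 or   r5, r2, r1 ; 0/1/11/65520/3/11/0
#5 beq  r6, r0, L8 ; 0/1/11/65520/3/11/0 ; →target
#6 sub  r6, r5, r1 ; 0/1/11/65520/3/11/10
#8 ori   r3, r2, 10 ; 0/1/11/11/3/11/10
#9 or   r0, r3, r3 ; 0/1/11/11/3/11/10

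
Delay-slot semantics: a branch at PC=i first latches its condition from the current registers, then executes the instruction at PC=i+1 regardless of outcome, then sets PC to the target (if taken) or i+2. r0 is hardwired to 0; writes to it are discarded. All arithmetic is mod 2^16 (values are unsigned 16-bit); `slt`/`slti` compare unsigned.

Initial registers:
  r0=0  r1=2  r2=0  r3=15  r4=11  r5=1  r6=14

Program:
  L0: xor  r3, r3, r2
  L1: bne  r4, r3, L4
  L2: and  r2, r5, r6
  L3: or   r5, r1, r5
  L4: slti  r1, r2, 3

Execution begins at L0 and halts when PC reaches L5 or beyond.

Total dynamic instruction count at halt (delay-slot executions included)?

[0] xor  r3, r3, r2  →  {r0:0, r1:2, r2:0, r3:15, r4:11, r5:1, r6:14}
[1] bne  r4, r3, L4  →  {r0:0, r1:2, r2:0, r3:15, r4:11, r5:1, r6:14}  ⟨branch taken⟩
[2] and  r2, r5, r6  →  {r0:0, r1:2, r2:0, r3:15, r4:11, r5:1, r6:14}
[4] slti  r1, r2, 3  →  {r0:0, r1:1, r2:0, r3:15, r4:11, r5:1, r6:14}

4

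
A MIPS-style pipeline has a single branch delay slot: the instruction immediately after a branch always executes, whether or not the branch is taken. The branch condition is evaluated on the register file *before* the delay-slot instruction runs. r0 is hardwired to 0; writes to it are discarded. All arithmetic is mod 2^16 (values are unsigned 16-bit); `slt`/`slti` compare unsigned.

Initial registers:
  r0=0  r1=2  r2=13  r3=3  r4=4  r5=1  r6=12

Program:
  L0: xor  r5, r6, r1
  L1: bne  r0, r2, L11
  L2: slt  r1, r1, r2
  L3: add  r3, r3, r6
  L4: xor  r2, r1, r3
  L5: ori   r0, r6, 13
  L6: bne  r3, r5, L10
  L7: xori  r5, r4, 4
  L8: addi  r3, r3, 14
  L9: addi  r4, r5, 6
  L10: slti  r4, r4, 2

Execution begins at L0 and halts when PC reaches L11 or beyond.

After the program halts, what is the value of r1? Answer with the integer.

1

[0] xor  r5, r6, r1  →  {r0:0, r1:2, r2:13, r3:3, r4:4, r5:14, r6:12}
[1] bne  r0, r2, L11  →  {r0:0, r1:2, r2:13, r3:3, r4:4, r5:14, r6:12}  ⟨branch taken⟩
[2] slt  r1, r1, r2  →  {r0:0, r1:1, r2:13, r3:3, r4:4, r5:14, r6:12}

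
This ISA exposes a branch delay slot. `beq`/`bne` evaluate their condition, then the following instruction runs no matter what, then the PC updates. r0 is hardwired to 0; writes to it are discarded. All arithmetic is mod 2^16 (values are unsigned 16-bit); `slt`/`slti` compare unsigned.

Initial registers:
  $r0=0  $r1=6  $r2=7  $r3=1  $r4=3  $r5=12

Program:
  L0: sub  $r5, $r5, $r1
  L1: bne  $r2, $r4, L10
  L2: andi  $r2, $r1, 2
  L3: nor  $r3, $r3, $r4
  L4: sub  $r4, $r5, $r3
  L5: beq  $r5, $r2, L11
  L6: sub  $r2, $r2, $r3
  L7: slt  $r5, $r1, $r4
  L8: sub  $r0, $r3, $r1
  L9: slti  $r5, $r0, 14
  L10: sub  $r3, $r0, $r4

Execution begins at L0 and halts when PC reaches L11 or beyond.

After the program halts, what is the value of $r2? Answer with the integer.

PC=0  sub  $r5, $r5, $r1     | $r0=0 $r1=6 $r2=7 $r3=1 $r4=3 $r5=6
PC=1  bne  $r2, $r4, L10     | $r0=0 $r1=6 $r2=7 $r3=1 $r4=3 $r5=6  [TAKEN]
PC=2  andi  $r2, $r1, 2      | $r0=0 $r1=6 $r2=2 $r3=1 $r4=3 $r5=6
PC=10 sub  $r3, $r0, $r4     | $r0=0 $r1=6 $r2=2 $r3=65533 $r4=3 $r5=6

2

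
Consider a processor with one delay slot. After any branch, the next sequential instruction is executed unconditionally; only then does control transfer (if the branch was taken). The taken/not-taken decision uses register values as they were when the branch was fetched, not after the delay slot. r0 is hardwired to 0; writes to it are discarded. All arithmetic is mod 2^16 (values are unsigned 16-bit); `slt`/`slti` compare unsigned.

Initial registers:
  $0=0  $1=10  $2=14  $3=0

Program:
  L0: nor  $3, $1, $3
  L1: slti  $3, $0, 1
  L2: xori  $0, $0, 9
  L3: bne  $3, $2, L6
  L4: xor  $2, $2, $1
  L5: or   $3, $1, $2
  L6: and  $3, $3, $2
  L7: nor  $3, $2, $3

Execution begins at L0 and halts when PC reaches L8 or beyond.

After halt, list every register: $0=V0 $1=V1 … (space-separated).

$0=0 $1=10 $2=4 $3=65531

PC=0  nor  $3, $1, $3        | $0=0 $1=10 $2=14 $3=65525
PC=1  slti  $3, $0, 1        | $0=0 $1=10 $2=14 $3=1
PC=2  xori  $0, $0, 9        | $0=0 $1=10 $2=14 $3=1
PC=3  bne  $3, $2, L6        | $0=0 $1=10 $2=14 $3=1  [TAKEN]
PC=4  xor  $2, $2, $1        | $0=0 $1=10 $2=4 $3=1
PC=6  and  $3, $3, $2        | $0=0 $1=10 $2=4 $3=0
PC=7  nor  $3, $2, $3        | $0=0 $1=10 $2=4 $3=65531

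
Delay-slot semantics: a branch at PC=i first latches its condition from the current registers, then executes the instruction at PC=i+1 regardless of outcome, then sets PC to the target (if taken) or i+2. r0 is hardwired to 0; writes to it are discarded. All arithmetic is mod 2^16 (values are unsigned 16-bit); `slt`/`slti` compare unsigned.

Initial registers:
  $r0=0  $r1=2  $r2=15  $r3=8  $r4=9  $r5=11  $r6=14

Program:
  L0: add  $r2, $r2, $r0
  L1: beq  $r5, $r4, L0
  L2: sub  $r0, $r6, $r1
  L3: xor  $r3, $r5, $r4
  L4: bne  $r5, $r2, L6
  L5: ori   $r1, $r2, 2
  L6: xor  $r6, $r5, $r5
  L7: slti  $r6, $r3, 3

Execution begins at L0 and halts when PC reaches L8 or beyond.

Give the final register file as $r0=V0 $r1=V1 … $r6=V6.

PC=0  add  $r2, $r2, $r0     | $r0=0 $r1=2 $r2=15 $r3=8 $r4=9 $r5=11 $r6=14
PC=1  beq  $r5, $r4, L0      | $r0=0 $r1=2 $r2=15 $r3=8 $r4=9 $r5=11 $r6=14  [not taken]
PC=2  sub  $r0, $r6, $r1     | $r0=0 $r1=2 $r2=15 $r3=8 $r4=9 $r5=11 $r6=14
PC=3  xor  $r3, $r5, $r4     | $r0=0 $r1=2 $r2=15 $r3=2 $r4=9 $r5=11 $r6=14
PC=4  bne  $r5, $r2, L6      | $r0=0 $r1=2 $r2=15 $r3=2 $r4=9 $r5=11 $r6=14  [TAKEN]
PC=5  ori   $r1, $r2, 2      | $r0=0 $r1=15 $r2=15 $r3=2 $r4=9 $r5=11 $r6=14
PC=6  xor  $r6, $r5, $r5     | $r0=0 $r1=15 $r2=15 $r3=2 $r4=9 $r5=11 $r6=0
PC=7  slti  $r6, $r3, 3      | $r0=0 $r1=15 $r2=15 $r3=2 $r4=9 $r5=11 $r6=1

$r0=0 $r1=15 $r2=15 $r3=2 $r4=9 $r5=11 $r6=1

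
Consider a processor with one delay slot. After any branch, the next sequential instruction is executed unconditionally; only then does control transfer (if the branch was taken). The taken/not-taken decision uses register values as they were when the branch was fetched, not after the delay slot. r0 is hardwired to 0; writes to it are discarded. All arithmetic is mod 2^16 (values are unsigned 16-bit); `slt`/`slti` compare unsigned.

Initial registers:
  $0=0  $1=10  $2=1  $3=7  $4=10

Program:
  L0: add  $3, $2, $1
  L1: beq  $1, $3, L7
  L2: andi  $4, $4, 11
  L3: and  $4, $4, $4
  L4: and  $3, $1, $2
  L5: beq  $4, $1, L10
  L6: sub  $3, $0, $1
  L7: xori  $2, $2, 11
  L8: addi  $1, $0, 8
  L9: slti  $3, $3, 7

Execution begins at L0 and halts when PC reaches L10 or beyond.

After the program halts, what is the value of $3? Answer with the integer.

65526

PC=0  add  $3, $2, $1        | $0=0 $1=10 $2=1 $3=11 $4=10
PC=1  beq  $1, $3, L7        | $0=0 $1=10 $2=1 $3=11 $4=10  [not taken]
PC=2  andi  $4, $4, 11       | $0=0 $1=10 $2=1 $3=11 $4=10
PC=3  and  $4, $4, $4        | $0=0 $1=10 $2=1 $3=11 $4=10
PC=4  and  $3, $1, $2        | $0=0 $1=10 $2=1 $3=0 $4=10
PC=5  beq  $4, $1, L10       | $0=0 $1=10 $2=1 $3=0 $4=10  [TAKEN]
PC=6  sub  $3, $0, $1        | $0=0 $1=10 $2=1 $3=65526 $4=10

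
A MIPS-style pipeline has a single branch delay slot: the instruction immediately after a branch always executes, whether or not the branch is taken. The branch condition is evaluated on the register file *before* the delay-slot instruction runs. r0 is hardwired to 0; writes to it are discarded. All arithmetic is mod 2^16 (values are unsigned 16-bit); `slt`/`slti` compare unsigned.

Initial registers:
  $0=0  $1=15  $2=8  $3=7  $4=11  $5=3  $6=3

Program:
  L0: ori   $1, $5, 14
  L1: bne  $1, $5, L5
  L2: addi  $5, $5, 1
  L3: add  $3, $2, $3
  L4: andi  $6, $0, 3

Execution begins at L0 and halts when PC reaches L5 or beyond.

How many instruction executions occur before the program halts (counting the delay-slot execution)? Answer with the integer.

  step pc=0: ori   $1, $5, 14  regs=(0,15,8,7,11,3,3)
  step pc=1: bne  $1, $5, L5  cond=T  regs=(0,15,8,7,11,3,3)
  step pc=2: addi  $5, $5, 1  regs=(0,15,8,7,11,4,3)

3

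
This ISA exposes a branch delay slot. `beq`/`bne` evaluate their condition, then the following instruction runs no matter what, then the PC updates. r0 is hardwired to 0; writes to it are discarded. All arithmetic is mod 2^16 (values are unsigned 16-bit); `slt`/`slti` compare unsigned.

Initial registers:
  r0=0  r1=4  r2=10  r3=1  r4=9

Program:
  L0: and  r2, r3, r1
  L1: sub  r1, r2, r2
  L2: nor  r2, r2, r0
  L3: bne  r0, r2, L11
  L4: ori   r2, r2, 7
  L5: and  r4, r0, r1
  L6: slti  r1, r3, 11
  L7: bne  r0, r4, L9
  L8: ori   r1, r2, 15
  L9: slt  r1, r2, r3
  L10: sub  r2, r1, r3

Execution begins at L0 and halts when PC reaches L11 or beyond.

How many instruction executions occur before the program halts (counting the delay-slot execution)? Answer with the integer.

5

PC=0  and  r2, r3, r1        | r0=0 r1=4 r2=0 r3=1 r4=9
PC=1  sub  r1, r2, r2        | r0=0 r1=0 r2=0 r3=1 r4=9
PC=2  nor  r2, r2, r0        | r0=0 r1=0 r2=65535 r3=1 r4=9
PC=3  bne  r0, r2, L11       | r0=0 r1=0 r2=65535 r3=1 r4=9  [TAKEN]
PC=4  ori   r2, r2, 7        | r0=0 r1=0 r2=65535 r3=1 r4=9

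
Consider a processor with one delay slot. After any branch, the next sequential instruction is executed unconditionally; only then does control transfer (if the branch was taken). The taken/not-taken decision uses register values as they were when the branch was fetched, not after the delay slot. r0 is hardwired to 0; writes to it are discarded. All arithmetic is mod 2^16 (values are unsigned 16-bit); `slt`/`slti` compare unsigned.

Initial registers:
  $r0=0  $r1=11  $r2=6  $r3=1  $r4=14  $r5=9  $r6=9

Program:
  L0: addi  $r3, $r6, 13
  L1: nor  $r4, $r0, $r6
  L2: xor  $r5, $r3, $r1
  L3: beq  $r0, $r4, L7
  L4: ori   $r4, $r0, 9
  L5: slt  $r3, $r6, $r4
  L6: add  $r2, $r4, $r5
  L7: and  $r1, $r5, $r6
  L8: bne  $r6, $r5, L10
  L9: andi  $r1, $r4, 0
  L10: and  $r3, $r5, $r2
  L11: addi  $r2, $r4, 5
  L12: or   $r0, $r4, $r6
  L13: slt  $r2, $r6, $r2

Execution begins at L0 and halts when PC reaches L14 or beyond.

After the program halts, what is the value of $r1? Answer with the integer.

0

  step pc=0: addi  $r3, $r6, 13  regs=(0,11,6,22,14,9,9)
  step pc=1: nor  $r4, $r0, $r6  regs=(0,11,6,22,65526,9,9)
  step pc=2: xor  $r5, $r3, $r1  regs=(0,11,6,22,65526,29,9)
  step pc=3: beq  $r0, $r4, L7  cond=F  regs=(0,11,6,22,65526,29,9)
  step pc=4: ori   $r4, $r0, 9  regs=(0,11,6,22,9,29,9)
  step pc=5: slt  $r3, $r6, $r4  regs=(0,11,6,0,9,29,9)
  step pc=6: add  $r2, $r4, $r5  regs=(0,11,38,0,9,29,9)
  step pc=7: and  $r1, $r5, $r6  regs=(0,9,38,0,9,29,9)
  step pc=8: bne  $r6, $r5, L10  cond=T  regs=(0,9,38,0,9,29,9)
  step pc=9: andi  $r1, $r4, 0  regs=(0,0,38,0,9,29,9)
  step pc=10: and  $r3, $r5, $r2  regs=(0,0,38,4,9,29,9)
  step pc=11: addi  $r2, $r4, 5  regs=(0,0,14,4,9,29,9)
  step pc=12: or   $r0, $r4, $r6  regs=(0,0,14,4,9,29,9)
  step pc=13: slt  $r2, $r6, $r2  regs=(0,0,1,4,9,29,9)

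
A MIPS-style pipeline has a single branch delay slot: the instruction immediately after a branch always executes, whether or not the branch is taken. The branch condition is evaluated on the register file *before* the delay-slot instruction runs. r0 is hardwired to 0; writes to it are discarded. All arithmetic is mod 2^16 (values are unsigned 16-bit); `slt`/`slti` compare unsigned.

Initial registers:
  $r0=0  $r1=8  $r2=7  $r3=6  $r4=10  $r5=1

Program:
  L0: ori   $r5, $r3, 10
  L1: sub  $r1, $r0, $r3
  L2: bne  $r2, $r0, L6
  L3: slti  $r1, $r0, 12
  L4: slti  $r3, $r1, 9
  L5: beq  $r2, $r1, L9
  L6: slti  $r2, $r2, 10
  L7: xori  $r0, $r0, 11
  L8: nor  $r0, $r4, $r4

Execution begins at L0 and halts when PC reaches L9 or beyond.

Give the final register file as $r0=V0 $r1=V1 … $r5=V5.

  step pc=0: ori   $r5, $r3, 10  regs=(0,8,7,6,10,14)
  step pc=1: sub  $r1, $r0, $r3  regs=(0,65530,7,6,10,14)
  step pc=2: bne  $r2, $r0, L6  cond=T  regs=(0,65530,7,6,10,14)
  step pc=3: slti  $r1, $r0, 12  regs=(0,1,7,6,10,14)
  step pc=6: slti  $r2, $r2, 10  regs=(0,1,1,6,10,14)
  step pc=7: xori  $r0, $r0, 11  regs=(0,1,1,6,10,14)
  step pc=8: nor  $r0, $r4, $r4  regs=(0,1,1,6,10,14)

$r0=0 $r1=1 $r2=1 $r3=6 $r4=10 $r5=14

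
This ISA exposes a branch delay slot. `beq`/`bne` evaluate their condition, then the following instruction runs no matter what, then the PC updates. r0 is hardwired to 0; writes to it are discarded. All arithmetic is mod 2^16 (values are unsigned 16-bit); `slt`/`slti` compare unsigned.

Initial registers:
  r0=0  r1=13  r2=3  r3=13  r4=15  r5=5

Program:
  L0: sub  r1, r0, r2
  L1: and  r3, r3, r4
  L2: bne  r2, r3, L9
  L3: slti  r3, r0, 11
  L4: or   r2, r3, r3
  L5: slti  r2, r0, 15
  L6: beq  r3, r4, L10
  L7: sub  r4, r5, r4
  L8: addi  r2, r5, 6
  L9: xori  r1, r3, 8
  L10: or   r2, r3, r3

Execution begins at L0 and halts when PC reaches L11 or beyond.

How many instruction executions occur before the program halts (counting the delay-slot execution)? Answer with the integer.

[0] sub  r1, r0, r2  →  {r0:0, r1:65533, r2:3, r3:13, r4:15, r5:5}
[1] and  r3, r3, r4  →  {r0:0, r1:65533, r2:3, r3:13, r4:15, r5:5}
[2] bne  r2, r3, L9  →  {r0:0, r1:65533, r2:3, r3:13, r4:15, r5:5}  ⟨branch taken⟩
[3] slti  r3, r0, 11  →  {r0:0, r1:65533, r2:3, r3:1, r4:15, r5:5}
[9] xori  r1, r3, 8  →  {r0:0, r1:9, r2:3, r3:1, r4:15, r5:5}
[10] or   r2, r3, r3  →  {r0:0, r1:9, r2:1, r3:1, r4:15, r5:5}

6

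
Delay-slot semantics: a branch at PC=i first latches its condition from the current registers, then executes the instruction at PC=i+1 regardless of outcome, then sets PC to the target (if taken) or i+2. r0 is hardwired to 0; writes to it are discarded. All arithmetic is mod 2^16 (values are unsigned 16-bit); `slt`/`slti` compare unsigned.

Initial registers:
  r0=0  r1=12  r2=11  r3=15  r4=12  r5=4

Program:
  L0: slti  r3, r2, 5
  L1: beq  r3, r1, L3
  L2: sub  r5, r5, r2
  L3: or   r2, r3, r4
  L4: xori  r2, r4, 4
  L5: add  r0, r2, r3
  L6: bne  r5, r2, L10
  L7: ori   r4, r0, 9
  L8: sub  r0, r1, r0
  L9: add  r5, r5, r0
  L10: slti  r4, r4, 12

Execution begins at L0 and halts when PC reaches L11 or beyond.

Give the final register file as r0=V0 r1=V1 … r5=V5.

r0=0 r1=12 r2=8 r3=0 r4=1 r5=65529

  step pc=0: slti  r3, r2, 5  regs=(0,12,11,0,12,4)
  step pc=1: beq  r3, r1, L3  cond=F  regs=(0,12,11,0,12,4)
  step pc=2: sub  r5, r5, r2  regs=(0,12,11,0,12,65529)
  step pc=3: or   r2, r3, r4  regs=(0,12,12,0,12,65529)
  step pc=4: xori  r2, r4, 4  regs=(0,12,8,0,12,65529)
  step pc=5: add  r0, r2, r3  regs=(0,12,8,0,12,65529)
  step pc=6: bne  r5, r2, L10  cond=T  regs=(0,12,8,0,12,65529)
  step pc=7: ori   r4, r0, 9  regs=(0,12,8,0,9,65529)
  step pc=10: slti  r4, r4, 12  regs=(0,12,8,0,1,65529)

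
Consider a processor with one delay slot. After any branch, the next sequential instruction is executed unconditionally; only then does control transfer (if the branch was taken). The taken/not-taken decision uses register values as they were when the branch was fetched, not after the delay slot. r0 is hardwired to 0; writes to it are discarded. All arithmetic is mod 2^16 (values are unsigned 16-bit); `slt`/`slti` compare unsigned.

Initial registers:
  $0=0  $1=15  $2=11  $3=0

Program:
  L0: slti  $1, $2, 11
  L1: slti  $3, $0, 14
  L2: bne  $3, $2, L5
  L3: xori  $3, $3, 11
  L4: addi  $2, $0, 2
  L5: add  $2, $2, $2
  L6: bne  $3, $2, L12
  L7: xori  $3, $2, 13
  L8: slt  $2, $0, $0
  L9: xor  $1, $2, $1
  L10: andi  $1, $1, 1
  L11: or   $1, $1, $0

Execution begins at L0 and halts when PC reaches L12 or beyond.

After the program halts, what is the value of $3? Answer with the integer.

  step pc=0: slti  $1, $2, 11  regs=(0,0,11,0)
  step pc=1: slti  $3, $0, 14  regs=(0,0,11,1)
  step pc=2: bne  $3, $2, L5  cond=T  regs=(0,0,11,1)
  step pc=3: xori  $3, $3, 11  regs=(0,0,11,10)
  step pc=5: add  $2, $2, $2  regs=(0,0,22,10)
  step pc=6: bne  $3, $2, L12  cond=T  regs=(0,0,22,10)
  step pc=7: xori  $3, $2, 13  regs=(0,0,22,27)

27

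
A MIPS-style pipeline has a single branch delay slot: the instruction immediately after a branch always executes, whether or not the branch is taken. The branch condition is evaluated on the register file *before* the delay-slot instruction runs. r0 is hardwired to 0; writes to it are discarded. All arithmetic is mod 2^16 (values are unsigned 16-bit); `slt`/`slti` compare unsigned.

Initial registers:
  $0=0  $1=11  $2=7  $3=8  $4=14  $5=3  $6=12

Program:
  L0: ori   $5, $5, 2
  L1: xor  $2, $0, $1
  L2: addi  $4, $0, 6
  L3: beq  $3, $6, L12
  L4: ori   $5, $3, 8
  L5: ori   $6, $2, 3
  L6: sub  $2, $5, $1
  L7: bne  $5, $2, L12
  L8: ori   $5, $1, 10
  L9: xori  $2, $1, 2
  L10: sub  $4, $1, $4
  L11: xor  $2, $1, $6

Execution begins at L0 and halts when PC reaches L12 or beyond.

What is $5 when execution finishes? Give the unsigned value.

#0 ori   $5, $5, 2 ; 0/11/7/8/14/3/12
#1 xor  $2, $0, $1 ; 0/11/11/8/14/3/12
#2 addi  $4, $0, 6 ; 0/11/11/8/6/3/12
#3 beq  $3, $6, L12 ; 0/11/11/8/6/3/12 ; →fallthru
#4 ori   $5, $3, 8 ; 0/11/11/8/6/8/12
#5 ori   $6, $2, 3 ; 0/11/11/8/6/8/11
#6 sub  $2, $5, $1 ; 0/11/65533/8/6/8/11
#7 bne  $5, $2, L12 ; 0/11/65533/8/6/8/11 ; →target
#8 ori   $5, $1, 10 ; 0/11/65533/8/6/11/11

11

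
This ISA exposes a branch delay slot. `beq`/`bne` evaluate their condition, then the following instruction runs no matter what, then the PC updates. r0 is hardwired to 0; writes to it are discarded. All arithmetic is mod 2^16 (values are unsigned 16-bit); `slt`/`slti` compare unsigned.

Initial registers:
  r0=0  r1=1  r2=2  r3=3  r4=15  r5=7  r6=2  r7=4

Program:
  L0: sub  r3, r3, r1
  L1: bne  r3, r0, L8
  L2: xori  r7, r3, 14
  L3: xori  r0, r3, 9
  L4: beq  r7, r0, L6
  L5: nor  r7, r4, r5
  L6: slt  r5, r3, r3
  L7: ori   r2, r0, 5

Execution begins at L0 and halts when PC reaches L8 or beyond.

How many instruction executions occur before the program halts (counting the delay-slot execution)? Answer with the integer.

3

[0] sub  r3, r3, r1  →  {r0:0, r1:1, r2:2, r3:2, r4:15, r5:7, r6:2, r7:4}
[1] bne  r3, r0, L8  →  {r0:0, r1:1, r2:2, r3:2, r4:15, r5:7, r6:2, r7:4}  ⟨branch taken⟩
[2] xori  r7, r3, 14  →  {r0:0, r1:1, r2:2, r3:2, r4:15, r5:7, r6:2, r7:12}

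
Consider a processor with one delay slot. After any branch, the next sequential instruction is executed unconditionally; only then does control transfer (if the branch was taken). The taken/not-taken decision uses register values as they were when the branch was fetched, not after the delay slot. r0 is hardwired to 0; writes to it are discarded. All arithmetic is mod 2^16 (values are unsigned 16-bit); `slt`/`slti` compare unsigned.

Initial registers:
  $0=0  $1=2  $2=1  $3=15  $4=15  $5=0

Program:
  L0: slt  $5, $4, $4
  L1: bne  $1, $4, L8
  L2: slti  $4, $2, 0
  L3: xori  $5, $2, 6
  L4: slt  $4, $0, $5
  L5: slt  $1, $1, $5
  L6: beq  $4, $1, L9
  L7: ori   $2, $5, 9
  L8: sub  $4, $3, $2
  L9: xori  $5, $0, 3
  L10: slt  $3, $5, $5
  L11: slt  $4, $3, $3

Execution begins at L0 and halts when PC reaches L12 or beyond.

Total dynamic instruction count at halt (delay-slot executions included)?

7

#0 slt  $5, $4, $4 ; 0/2/1/15/15/0
#1 bne  $1, $4, L8 ; 0/2/1/15/15/0 ; →target
#2 slti  $4, $2, 0 ; 0/2/1/15/0/0
#8 sub  $4, $3, $2 ; 0/2/1/15/14/0
#9 xori  $5, $0, 3 ; 0/2/1/15/14/3
#10 slt  $3, $5, $5 ; 0/2/1/0/14/3
#11 slt  $4, $3, $3 ; 0/2/1/0/0/3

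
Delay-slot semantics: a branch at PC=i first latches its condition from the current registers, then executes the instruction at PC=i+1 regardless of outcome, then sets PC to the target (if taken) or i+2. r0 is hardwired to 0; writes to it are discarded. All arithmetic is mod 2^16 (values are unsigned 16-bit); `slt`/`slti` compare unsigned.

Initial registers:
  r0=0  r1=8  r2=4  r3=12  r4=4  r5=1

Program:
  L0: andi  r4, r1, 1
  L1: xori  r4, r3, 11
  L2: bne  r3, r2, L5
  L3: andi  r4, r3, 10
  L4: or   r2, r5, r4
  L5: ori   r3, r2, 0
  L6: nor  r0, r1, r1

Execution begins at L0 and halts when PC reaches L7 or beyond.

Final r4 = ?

  step pc=0: andi  r4, r1, 1  regs=(0,8,4,12,0,1)
  step pc=1: xori  r4, r3, 11  regs=(0,8,4,12,7,1)
  step pc=2: bne  r3, r2, L5  cond=T  regs=(0,8,4,12,7,1)
  step pc=3: andi  r4, r3, 10  regs=(0,8,4,12,8,1)
  step pc=5: ori   r3, r2, 0  regs=(0,8,4,4,8,1)
  step pc=6: nor  r0, r1, r1  regs=(0,8,4,4,8,1)

8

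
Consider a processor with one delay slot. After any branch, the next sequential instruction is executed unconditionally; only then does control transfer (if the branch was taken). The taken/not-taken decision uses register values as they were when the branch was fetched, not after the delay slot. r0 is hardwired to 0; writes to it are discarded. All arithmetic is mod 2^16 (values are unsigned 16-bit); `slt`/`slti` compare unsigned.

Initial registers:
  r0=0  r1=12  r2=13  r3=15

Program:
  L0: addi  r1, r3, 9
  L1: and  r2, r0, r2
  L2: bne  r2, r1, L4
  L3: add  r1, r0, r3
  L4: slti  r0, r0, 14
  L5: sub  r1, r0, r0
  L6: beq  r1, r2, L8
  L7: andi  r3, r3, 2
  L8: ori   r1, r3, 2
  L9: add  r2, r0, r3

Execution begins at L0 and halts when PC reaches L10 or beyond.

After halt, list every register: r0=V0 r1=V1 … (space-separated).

r0=0 r1=2 r2=2 r3=2

  step pc=0: addi  r1, r3, 9  regs=(0,24,13,15)
  step pc=1: and  r2, r0, r2  regs=(0,24,0,15)
  step pc=2: bne  r2, r1, L4  cond=T  regs=(0,24,0,15)
  step pc=3: add  r1, r0, r3  regs=(0,15,0,15)
  step pc=4: slti  r0, r0, 14  regs=(0,15,0,15)
  step pc=5: sub  r1, r0, r0  regs=(0,0,0,15)
  step pc=6: beq  r1, r2, L8  cond=T  regs=(0,0,0,15)
  step pc=7: andi  r3, r3, 2  regs=(0,0,0,2)
  step pc=8: ori   r1, r3, 2  regs=(0,2,0,2)
  step pc=9: add  r2, r0, r3  regs=(0,2,2,2)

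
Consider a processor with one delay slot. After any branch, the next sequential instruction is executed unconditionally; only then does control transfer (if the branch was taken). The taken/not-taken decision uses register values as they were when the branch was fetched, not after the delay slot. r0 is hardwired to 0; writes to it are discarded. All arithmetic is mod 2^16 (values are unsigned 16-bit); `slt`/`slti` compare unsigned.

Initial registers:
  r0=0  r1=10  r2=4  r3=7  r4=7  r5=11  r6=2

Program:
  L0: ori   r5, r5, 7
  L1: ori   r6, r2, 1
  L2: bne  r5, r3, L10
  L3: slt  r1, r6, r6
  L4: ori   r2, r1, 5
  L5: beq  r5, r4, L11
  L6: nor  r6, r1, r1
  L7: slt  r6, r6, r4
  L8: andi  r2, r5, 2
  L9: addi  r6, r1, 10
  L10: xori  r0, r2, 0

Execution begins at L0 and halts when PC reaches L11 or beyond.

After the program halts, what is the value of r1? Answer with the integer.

0

  step pc=0: ori   r5, r5, 7  regs=(0,10,4,7,7,15,2)
  step pc=1: ori   r6, r2, 1  regs=(0,10,4,7,7,15,5)
  step pc=2: bne  r5, r3, L10  cond=T  regs=(0,10,4,7,7,15,5)
  step pc=3: slt  r1, r6, r6  regs=(0,0,4,7,7,15,5)
  step pc=10: xori  r0, r2, 0  regs=(0,0,4,7,7,15,5)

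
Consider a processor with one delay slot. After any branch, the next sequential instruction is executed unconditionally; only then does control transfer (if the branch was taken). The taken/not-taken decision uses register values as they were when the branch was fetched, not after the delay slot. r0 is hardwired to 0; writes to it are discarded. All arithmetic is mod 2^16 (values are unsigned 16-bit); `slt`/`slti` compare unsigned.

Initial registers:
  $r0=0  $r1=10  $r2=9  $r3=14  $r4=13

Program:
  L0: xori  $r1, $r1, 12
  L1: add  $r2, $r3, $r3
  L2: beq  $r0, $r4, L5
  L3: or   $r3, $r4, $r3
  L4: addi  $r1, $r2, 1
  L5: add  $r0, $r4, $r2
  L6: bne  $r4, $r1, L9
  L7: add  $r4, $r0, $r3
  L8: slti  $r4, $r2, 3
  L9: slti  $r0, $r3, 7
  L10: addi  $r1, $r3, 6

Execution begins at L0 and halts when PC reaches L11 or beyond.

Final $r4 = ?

PC=0  xori  $r1, $r1, 12     | $r0=0 $r1=6 $r2=9 $r3=14 $r4=13
PC=1  add  $r2, $r3, $r3     | $r0=0 $r1=6 $r2=28 $r3=14 $r4=13
PC=2  beq  $r0, $r4, L5      | $r0=0 $r1=6 $r2=28 $r3=14 $r4=13  [not taken]
PC=3  or   $r3, $r4, $r3     | $r0=0 $r1=6 $r2=28 $r3=15 $r4=13
PC=4  addi  $r1, $r2, 1      | $r0=0 $r1=29 $r2=28 $r3=15 $r4=13
PC=5  add  $r0, $r4, $r2     | $r0=0 $r1=29 $r2=28 $r3=15 $r4=13
PC=6  bne  $r4, $r1, L9      | $r0=0 $r1=29 $r2=28 $r3=15 $r4=13  [TAKEN]
PC=7  add  $r4, $r0, $r3     | $r0=0 $r1=29 $r2=28 $r3=15 $r4=15
PC=9  slti  $r0, $r3, 7      | $r0=0 $r1=29 $r2=28 $r3=15 $r4=15
PC=10 addi  $r1, $r3, 6      | $r0=0 $r1=21 $r2=28 $r3=15 $r4=15

15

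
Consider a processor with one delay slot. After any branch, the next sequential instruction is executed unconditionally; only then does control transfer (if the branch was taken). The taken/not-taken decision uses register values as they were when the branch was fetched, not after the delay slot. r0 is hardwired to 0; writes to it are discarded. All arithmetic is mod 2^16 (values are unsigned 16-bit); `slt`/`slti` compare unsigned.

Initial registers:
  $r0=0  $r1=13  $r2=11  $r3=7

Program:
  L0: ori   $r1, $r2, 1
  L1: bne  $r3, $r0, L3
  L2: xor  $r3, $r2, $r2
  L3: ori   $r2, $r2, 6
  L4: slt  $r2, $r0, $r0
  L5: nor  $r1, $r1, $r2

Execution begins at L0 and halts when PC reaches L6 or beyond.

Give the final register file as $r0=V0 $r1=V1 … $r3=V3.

$r0=0 $r1=65524 $r2=0 $r3=0

PC=0  ori   $r1, $r2, 1      | $r0=0 $r1=11 $r2=11 $r3=7
PC=1  bne  $r3, $r0, L3      | $r0=0 $r1=11 $r2=11 $r3=7  [TAKEN]
PC=2  xor  $r3, $r2, $r2     | $r0=0 $r1=11 $r2=11 $r3=0
PC=3  ori   $r2, $r2, 6      | $r0=0 $r1=11 $r2=15 $r3=0
PC=4  slt  $r2, $r0, $r0     | $r0=0 $r1=11 $r2=0 $r3=0
PC=5  nor  $r1, $r1, $r2     | $r0=0 $r1=65524 $r2=0 $r3=0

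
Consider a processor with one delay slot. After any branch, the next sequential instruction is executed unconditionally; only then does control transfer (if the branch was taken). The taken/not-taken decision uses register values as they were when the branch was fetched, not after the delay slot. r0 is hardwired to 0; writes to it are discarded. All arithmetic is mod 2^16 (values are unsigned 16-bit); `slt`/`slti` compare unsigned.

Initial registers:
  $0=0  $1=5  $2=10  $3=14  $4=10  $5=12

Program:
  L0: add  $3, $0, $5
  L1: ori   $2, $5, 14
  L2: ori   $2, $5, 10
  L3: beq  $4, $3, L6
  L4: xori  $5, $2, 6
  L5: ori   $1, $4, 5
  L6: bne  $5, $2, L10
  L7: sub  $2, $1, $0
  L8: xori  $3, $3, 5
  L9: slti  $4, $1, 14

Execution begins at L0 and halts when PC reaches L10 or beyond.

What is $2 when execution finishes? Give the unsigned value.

15

  step pc=0: add  $3, $0, $5  regs=(0,5,10,12,10,12)
  step pc=1: ori   $2, $5, 14  regs=(0,5,14,12,10,12)
  step pc=2: ori   $2, $5, 10  regs=(0,5,14,12,10,12)
  step pc=3: beq  $4, $3, L6  cond=F  regs=(0,5,14,12,10,12)
  step pc=4: xori  $5, $2, 6  regs=(0,5,14,12,10,8)
  step pc=5: ori   $1, $4, 5  regs=(0,15,14,12,10,8)
  step pc=6: bne  $5, $2, L10  cond=T  regs=(0,15,14,12,10,8)
  step pc=7: sub  $2, $1, $0  regs=(0,15,15,12,10,8)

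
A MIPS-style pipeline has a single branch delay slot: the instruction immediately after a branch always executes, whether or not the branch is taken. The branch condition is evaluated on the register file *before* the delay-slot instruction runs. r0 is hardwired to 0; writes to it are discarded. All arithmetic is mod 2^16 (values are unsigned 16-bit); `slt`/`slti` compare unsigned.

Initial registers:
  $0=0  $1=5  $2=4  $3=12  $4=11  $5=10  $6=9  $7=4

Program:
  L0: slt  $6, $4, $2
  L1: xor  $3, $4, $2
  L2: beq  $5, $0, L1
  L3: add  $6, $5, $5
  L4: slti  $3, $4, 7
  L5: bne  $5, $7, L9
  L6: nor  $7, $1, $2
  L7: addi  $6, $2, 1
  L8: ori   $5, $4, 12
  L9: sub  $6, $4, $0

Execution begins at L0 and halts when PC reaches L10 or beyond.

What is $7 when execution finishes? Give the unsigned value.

65530

#0 slt  $6, $4, $2 ; 0/5/4/12/11/10/0/4
#1 xor  $3, $4, $2 ; 0/5/4/15/11/10/0/4
#2 beq  $5, $0, L1 ; 0/5/4/15/11/10/0/4 ; →fallthru
#3 add  $6, $5, $5 ; 0/5/4/15/11/10/20/4
#4 slti  $3, $4, 7 ; 0/5/4/0/11/10/20/4
#5 bne  $5, $7, L9 ; 0/5/4/0/11/10/20/4 ; →target
#6 nor  $7, $1, $2 ; 0/5/4/0/11/10/20/65530
#9 sub  $6, $4, $0 ; 0/5/4/0/11/10/11/65530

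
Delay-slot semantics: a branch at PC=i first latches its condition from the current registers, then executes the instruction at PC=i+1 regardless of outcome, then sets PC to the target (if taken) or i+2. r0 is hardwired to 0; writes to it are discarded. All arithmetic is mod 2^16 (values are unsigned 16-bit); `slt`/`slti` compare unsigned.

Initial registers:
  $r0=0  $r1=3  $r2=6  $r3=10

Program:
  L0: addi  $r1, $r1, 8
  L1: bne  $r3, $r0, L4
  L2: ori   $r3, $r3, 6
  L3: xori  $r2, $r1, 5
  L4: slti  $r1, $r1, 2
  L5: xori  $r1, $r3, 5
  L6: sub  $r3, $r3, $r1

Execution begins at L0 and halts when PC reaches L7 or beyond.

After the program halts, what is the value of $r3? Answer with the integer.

[0] addi  $r1, $r1, 8  →  {$r0:0, $r1:11, $r2:6, $r3:10}
[1] bne  $r3, $r0, L4  →  {$r0:0, $r1:11, $r2:6, $r3:10}  ⟨branch taken⟩
[2] ori   $r3, $r3, 6  →  {$r0:0, $r1:11, $r2:6, $r3:14}
[4] slti  $r1, $r1, 2  →  {$r0:0, $r1:0, $r2:6, $r3:14}
[5] xori  $r1, $r3, 5  →  {$r0:0, $r1:11, $r2:6, $r3:14}
[6] sub  $r3, $r3, $r1  →  {$r0:0, $r1:11, $r2:6, $r3:3}

3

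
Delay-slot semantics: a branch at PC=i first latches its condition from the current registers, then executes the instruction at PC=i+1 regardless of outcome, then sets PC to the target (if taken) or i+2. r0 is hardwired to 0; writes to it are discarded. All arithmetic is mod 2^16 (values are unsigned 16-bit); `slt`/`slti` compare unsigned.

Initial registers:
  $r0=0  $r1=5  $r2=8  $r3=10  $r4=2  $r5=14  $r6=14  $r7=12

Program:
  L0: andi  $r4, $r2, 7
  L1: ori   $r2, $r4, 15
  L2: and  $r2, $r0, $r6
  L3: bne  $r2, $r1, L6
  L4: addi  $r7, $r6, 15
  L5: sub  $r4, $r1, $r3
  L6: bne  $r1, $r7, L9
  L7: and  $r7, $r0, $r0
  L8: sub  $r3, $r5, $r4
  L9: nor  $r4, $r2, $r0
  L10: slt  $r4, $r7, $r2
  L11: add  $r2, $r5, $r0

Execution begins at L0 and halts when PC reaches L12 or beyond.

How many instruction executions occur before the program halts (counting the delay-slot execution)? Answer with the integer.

[0] andi  $r4, $r2, 7  →  {$r0:0, $r1:5, $r2:8, $r3:10, $r4:0, $r5:14, $r6:14, $r7:12}
[1] ori   $r2, $r4, 15  →  {$r0:0, $r1:5, $r2:15, $r3:10, $r4:0, $r5:14, $r6:14, $r7:12}
[2] and  $r2, $r0, $r6  →  {$r0:0, $r1:5, $r2:0, $r3:10, $r4:0, $r5:14, $r6:14, $r7:12}
[3] bne  $r2, $r1, L6  →  {$r0:0, $r1:5, $r2:0, $r3:10, $r4:0, $r5:14, $r6:14, $r7:12}  ⟨branch taken⟩
[4] addi  $r7, $r6, 15  →  {$r0:0, $r1:5, $r2:0, $r3:10, $r4:0, $r5:14, $r6:14, $r7:29}
[6] bne  $r1, $r7, L9  →  {$r0:0, $r1:5, $r2:0, $r3:10, $r4:0, $r5:14, $r6:14, $r7:29}  ⟨branch taken⟩
[7] and  $r7, $r0, $r0  →  {$r0:0, $r1:5, $r2:0, $r3:10, $r4:0, $r5:14, $r6:14, $r7:0}
[9] nor  $r4, $r2, $r0  →  {$r0:0, $r1:5, $r2:0, $r3:10, $r4:65535, $r5:14, $r6:14, $r7:0}
[10] slt  $r4, $r7, $r2  →  {$r0:0, $r1:5, $r2:0, $r3:10, $r4:0, $r5:14, $r6:14, $r7:0}
[11] add  $r2, $r5, $r0  →  {$r0:0, $r1:5, $r2:14, $r3:10, $r4:0, $r5:14, $r6:14, $r7:0}

10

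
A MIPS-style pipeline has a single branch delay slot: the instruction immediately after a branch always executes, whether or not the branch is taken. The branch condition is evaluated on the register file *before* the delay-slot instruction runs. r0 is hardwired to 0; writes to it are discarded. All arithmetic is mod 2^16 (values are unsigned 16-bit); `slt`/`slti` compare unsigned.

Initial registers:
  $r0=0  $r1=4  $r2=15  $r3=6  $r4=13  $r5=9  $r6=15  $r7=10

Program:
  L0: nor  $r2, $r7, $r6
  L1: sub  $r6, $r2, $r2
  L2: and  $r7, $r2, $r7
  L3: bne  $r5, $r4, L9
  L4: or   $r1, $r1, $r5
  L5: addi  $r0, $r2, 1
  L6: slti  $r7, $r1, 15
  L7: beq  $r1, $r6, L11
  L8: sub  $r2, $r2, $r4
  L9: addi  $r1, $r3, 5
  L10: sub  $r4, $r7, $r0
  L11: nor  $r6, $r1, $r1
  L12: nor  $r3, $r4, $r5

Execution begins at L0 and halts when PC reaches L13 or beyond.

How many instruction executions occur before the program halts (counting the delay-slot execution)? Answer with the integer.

9

  step pc=0: nor  $r2, $r7, $r6  regs=(0,4,65520,6,13,9,15,10)
  step pc=1: sub  $r6, $r2, $r2  regs=(0,4,65520,6,13,9,0,10)
  step pc=2: and  $r7, $r2, $r7  regs=(0,4,65520,6,13,9,0,0)
  step pc=3: bne  $r5, $r4, L9  cond=T  regs=(0,4,65520,6,13,9,0,0)
  step pc=4: or   $r1, $r1, $r5  regs=(0,13,65520,6,13,9,0,0)
  step pc=9: addi  $r1, $r3, 5  regs=(0,11,65520,6,13,9,0,0)
  step pc=10: sub  $r4, $r7, $r0  regs=(0,11,65520,6,0,9,0,0)
  step pc=11: nor  $r6, $r1, $r1  regs=(0,11,65520,6,0,9,65524,0)
  step pc=12: nor  $r3, $r4, $r5  regs=(0,11,65520,65526,0,9,65524,0)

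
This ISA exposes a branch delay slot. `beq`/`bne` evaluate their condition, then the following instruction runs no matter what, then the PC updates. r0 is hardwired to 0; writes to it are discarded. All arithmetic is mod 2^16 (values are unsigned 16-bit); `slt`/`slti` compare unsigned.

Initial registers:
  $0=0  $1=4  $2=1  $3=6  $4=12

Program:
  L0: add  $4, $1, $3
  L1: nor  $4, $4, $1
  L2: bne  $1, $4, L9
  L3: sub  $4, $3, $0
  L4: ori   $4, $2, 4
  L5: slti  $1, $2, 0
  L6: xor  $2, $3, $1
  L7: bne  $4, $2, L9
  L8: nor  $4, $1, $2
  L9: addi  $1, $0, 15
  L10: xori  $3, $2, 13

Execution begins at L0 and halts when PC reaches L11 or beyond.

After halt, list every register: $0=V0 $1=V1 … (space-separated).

$0=0 $1=15 $2=1 $3=12 $4=6

#0 add  $4, $1, $3 ; 0/4/1/6/10
#1 nor  $4, $4, $1 ; 0/4/1/6/65521
#2 bne  $1, $4, L9 ; 0/4/1/6/65521 ; →target
#3 sub  $4, $3, $0 ; 0/4/1/6/6
#9 addi  $1, $0, 15 ; 0/15/1/6/6
#10 xori  $3, $2, 13 ; 0/15/1/12/6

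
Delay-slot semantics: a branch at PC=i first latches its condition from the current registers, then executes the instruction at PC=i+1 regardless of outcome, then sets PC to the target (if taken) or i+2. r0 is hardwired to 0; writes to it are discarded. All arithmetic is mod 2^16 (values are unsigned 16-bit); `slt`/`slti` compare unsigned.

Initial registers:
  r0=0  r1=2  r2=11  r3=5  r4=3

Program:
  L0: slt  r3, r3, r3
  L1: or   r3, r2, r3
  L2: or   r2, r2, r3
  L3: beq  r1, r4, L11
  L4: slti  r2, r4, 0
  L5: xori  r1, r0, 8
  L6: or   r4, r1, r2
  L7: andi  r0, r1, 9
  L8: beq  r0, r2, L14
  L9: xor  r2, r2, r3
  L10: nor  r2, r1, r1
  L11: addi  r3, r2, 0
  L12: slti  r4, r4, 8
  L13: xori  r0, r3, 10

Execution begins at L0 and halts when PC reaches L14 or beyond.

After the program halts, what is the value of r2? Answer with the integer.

#0 slt  r3, r3, r3 ; 0/2/11/0/3
#1 or   r3, r2, r3 ; 0/2/11/11/3
#2 or   r2, r2, r3 ; 0/2/11/11/3
#3 beq  r1, r4, L11 ; 0/2/11/11/3 ; →fallthru
#4 slti  r2, r4, 0 ; 0/2/0/11/3
#5 xori  r1, r0, 8 ; 0/8/0/11/3
#6 or   r4, r1, r2 ; 0/8/0/11/8
#7 andi  r0, r1, 9 ; 0/8/0/11/8
#8 beq  r0, r2, L14 ; 0/8/0/11/8 ; →target
#9 xor  r2, r2, r3 ; 0/8/11/11/8

11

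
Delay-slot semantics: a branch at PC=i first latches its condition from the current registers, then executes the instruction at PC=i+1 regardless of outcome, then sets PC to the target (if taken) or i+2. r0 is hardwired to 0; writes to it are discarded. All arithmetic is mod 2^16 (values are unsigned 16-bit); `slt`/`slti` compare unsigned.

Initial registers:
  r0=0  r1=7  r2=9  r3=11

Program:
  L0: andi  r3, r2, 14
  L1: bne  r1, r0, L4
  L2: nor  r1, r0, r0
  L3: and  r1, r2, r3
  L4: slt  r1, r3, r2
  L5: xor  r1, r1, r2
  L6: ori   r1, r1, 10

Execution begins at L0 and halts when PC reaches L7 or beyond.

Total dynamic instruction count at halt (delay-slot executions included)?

6

[0] andi  r3, r2, 14  →  {r0:0, r1:7, r2:9, r3:8}
[1] bne  r1, r0, L4  →  {r0:0, r1:7, r2:9, r3:8}  ⟨branch taken⟩
[2] nor  r1, r0, r0  →  {r0:0, r1:65535, r2:9, r3:8}
[4] slt  r1, r3, r2  →  {r0:0, r1:1, r2:9, r3:8}
[5] xor  r1, r1, r2  →  {r0:0, r1:8, r2:9, r3:8}
[6] ori   r1, r1, 10  →  {r0:0, r1:10, r2:9, r3:8}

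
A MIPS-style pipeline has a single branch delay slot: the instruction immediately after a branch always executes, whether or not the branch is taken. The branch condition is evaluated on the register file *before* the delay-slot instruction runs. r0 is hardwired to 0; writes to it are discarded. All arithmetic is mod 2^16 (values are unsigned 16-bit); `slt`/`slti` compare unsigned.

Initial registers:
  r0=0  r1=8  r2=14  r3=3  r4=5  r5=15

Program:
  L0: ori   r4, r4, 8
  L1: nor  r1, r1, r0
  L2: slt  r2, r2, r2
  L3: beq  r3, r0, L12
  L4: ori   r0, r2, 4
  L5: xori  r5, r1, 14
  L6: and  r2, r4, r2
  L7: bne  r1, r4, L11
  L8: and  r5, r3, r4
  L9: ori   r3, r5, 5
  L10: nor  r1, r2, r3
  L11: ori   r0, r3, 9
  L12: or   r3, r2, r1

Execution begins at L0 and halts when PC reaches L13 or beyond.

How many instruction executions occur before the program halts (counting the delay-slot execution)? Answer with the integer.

[0] ori   r4, r4, 8  →  {r0:0, r1:8, r2:14, r3:3, r4:13, r5:15}
[1] nor  r1, r1, r0  →  {r0:0, r1:65527, r2:14, r3:3, r4:13, r5:15}
[2] slt  r2, r2, r2  →  {r0:0, r1:65527, r2:0, r3:3, r4:13, r5:15}
[3] beq  r3, r0, L12  →  {r0:0, r1:65527, r2:0, r3:3, r4:13, r5:15}  ⟨branch fallthrough⟩
[4] ori   r0, r2, 4  →  {r0:0, r1:65527, r2:0, r3:3, r4:13, r5:15}
[5] xori  r5, r1, 14  →  {r0:0, r1:65527, r2:0, r3:3, r4:13, r5:65529}
[6] and  r2, r4, r2  →  {r0:0, r1:65527, r2:0, r3:3, r4:13, r5:65529}
[7] bne  r1, r4, L11  →  {r0:0, r1:65527, r2:0, r3:3, r4:13, r5:65529}  ⟨branch taken⟩
[8] and  r5, r3, r4  →  {r0:0, r1:65527, r2:0, r3:3, r4:13, r5:1}
[11] ori   r0, r3, 9  →  {r0:0, r1:65527, r2:0, r3:3, r4:13, r5:1}
[12] or   r3, r2, r1  →  {r0:0, r1:65527, r2:0, r3:65527, r4:13, r5:1}

11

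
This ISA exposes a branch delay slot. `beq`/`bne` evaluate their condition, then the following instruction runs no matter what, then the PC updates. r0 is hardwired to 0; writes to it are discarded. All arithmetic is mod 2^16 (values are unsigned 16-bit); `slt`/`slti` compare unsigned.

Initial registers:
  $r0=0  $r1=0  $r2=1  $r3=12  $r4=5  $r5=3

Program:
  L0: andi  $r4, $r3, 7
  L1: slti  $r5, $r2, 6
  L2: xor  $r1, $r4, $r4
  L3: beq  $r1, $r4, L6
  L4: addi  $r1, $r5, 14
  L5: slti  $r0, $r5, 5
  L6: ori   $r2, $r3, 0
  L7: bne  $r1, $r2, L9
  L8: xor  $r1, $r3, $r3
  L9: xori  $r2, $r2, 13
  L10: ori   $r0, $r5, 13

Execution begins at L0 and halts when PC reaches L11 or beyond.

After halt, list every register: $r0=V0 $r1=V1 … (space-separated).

$r0=0 $r1=0 $r2=1 $r3=12 $r4=4 $r5=1

  step pc=0: andi  $r4, $r3, 7  regs=(0,0,1,12,4,3)
  step pc=1: slti  $r5, $r2, 6  regs=(0,0,1,12,4,1)
  step pc=2: xor  $r1, $r4, $r4  regs=(0,0,1,12,4,1)
  step pc=3: beq  $r1, $r4, L6  cond=F  regs=(0,0,1,12,4,1)
  step pc=4: addi  $r1, $r5, 14  regs=(0,15,1,12,4,1)
  step pc=5: slti  $r0, $r5, 5  regs=(0,15,1,12,4,1)
  step pc=6: ori   $r2, $r3, 0  regs=(0,15,12,12,4,1)
  step pc=7: bne  $r1, $r2, L9  cond=T  regs=(0,15,12,12,4,1)
  step pc=8: xor  $r1, $r3, $r3  regs=(0,0,12,12,4,1)
  step pc=9: xori  $r2, $r2, 13  regs=(0,0,1,12,4,1)
  step pc=10: ori   $r0, $r5, 13  regs=(0,0,1,12,4,1)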